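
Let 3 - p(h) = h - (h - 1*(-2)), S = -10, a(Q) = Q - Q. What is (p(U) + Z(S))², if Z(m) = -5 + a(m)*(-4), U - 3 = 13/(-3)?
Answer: 0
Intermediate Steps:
a(Q) = 0
U = -4/3 (U = 3 + 13/(-3) = 3 + 13*(-⅓) = 3 - 13/3 = -4/3 ≈ -1.3333)
Z(m) = -5 (Z(m) = -5 + 0*(-4) = -5 + 0 = -5)
p(h) = 5 (p(h) = 3 - (h - (h - 1*(-2))) = 3 - (h - (h + 2)) = 3 - (h - (2 + h)) = 3 - (h + (-2 - h)) = 3 - 1*(-2) = 3 + 2 = 5)
(p(U) + Z(S))² = (5 - 5)² = 0² = 0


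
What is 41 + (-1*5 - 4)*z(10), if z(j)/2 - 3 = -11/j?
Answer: 34/5 ≈ 6.8000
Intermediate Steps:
z(j) = 6 - 22/j (z(j) = 6 + 2*(-11/j) = 6 - 22/j)
41 + (-1*5 - 4)*z(10) = 41 + (-1*5 - 4)*(6 - 22/10) = 41 + (-5 - 4)*(6 - 22*⅒) = 41 - 9*(6 - 11/5) = 41 - 9*19/5 = 41 - 171/5 = 34/5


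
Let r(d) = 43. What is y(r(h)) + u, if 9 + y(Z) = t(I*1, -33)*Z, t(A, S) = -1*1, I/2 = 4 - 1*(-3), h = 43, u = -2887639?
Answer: -2887691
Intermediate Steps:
I = 14 (I = 2*(4 - 1*(-3)) = 2*(4 + 3) = 2*7 = 14)
t(A, S) = -1
y(Z) = -9 - Z
y(r(h)) + u = (-9 - 1*43) - 2887639 = (-9 - 43) - 2887639 = -52 - 2887639 = -2887691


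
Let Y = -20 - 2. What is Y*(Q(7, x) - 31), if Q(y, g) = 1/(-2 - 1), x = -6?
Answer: 2068/3 ≈ 689.33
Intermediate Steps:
Q(y, g) = -1/3 (Q(y, g) = 1/(-3) = -1/3)
Y = -22
Y*(Q(7, x) - 31) = -22*(-1/3 - 31) = -22*(-94/3) = 2068/3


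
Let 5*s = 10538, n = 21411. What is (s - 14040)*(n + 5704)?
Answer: -323547026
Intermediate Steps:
s = 10538/5 (s = (1/5)*10538 = 10538/5 ≈ 2107.6)
(s - 14040)*(n + 5704) = (10538/5 - 14040)*(21411 + 5704) = -59662/5*27115 = -323547026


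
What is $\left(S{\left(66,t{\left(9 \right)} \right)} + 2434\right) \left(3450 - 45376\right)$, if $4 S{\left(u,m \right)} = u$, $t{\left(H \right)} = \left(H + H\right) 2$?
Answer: $-102739663$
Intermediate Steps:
$t{\left(H \right)} = 4 H$ ($t{\left(H \right)} = 2 H 2 = 4 H$)
$S{\left(u,m \right)} = \frac{u}{4}$
$\left(S{\left(66,t{\left(9 \right)} \right)} + 2434\right) \left(3450 - 45376\right) = \left(\frac{1}{4} \cdot 66 + 2434\right) \left(3450 - 45376\right) = \left(\frac{33}{2} + 2434\right) \left(-41926\right) = \frac{4901}{2} \left(-41926\right) = -102739663$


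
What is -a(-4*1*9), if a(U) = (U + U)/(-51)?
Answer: -24/17 ≈ -1.4118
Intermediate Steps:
a(U) = -2*U/51
-a(-4*1*9) = -(-2)*-4*1*9/51 = -(-2)*(-4*9)/51 = -(-2)*(-36)/51 = -1*24/17 = -24/17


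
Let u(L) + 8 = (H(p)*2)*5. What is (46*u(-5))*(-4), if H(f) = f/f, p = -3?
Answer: -368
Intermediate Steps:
H(f) = 1
u(L) = 2 (u(L) = -8 + (1*2)*5 = -8 + 2*5 = -8 + 10 = 2)
(46*u(-5))*(-4) = (46*2)*(-4) = 92*(-4) = -368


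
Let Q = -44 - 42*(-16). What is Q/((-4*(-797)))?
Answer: 157/797 ≈ 0.19699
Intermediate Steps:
Q = 628 (Q = -44 + 672 = 628)
Q/((-4*(-797))) = 628/((-4*(-797))) = 628/3188 = 628*(1/3188) = 157/797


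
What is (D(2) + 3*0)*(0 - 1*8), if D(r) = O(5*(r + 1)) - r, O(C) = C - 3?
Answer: -80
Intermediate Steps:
O(C) = -3 + C
D(r) = 2 + 4*r (D(r) = (-3 + 5*(r + 1)) - r = (-3 + 5*(1 + r)) - r = (-3 + (5 + 5*r)) - r = (2 + 5*r) - r = 2 + 4*r)
(D(2) + 3*0)*(0 - 1*8) = ((2 + 4*2) + 3*0)*(0 - 1*8) = ((2 + 8) + 0)*(0 - 8) = (10 + 0)*(-8) = 10*(-8) = -80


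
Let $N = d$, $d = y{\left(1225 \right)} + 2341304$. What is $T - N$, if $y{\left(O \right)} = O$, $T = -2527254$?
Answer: $-4869783$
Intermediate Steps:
$d = 2342529$ ($d = 1225 + 2341304 = 2342529$)
$N = 2342529$
$T - N = -2527254 - 2342529 = -4869783$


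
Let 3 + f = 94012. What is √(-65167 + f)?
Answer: √28842 ≈ 169.83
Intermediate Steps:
f = 94009 (f = -3 + 94012 = 94009)
√(-65167 + f) = √(-65167 + 94009) = √28842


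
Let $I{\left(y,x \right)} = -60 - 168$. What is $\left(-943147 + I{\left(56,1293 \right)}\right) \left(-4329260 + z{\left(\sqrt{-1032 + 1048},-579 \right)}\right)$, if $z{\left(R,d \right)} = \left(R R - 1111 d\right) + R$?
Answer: $3477252892125$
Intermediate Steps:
$I{\left(y,x \right)} = -228$
$z{\left(R,d \right)} = R + R^{2} - 1111 d$ ($z{\left(R,d \right)} = \left(R^{2} - 1111 d\right) + R = R + R^{2} - 1111 d$)
$\left(-943147 + I{\left(56,1293 \right)}\right) \left(-4329260 + z{\left(\sqrt{-1032 + 1048},-579 \right)}\right) = \left(-943147 - 228\right) \left(-4329260 + \left(\sqrt{-1032 + 1048} + \left(\sqrt{-1032 + 1048}\right)^{2} - -643269\right)\right) = - 943375 \left(-4329260 + \left(\sqrt{16} + \left(\sqrt{16}\right)^{2} + 643269\right)\right) = - 943375 \left(-4329260 + \left(4 + 4^{2} + 643269\right)\right) = - 943375 \left(-4329260 + \left(4 + 16 + 643269\right)\right) = - 943375 \left(-4329260 + 643289\right) = \left(-943375\right) \left(-3685971\right) = 3477252892125$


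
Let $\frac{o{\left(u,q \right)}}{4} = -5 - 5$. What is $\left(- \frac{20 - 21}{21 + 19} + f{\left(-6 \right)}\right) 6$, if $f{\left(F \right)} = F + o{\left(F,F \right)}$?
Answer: $- \frac{5517}{20} \approx -275.85$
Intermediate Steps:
$o{\left(u,q \right)} = -40$ ($o{\left(u,q \right)} = 4 \left(-5 - 5\right) = 4 \left(-10\right) = -40$)
$f{\left(F \right)} = -40 + F$ ($f{\left(F \right)} = F - 40 = -40 + F$)
$\left(- \frac{20 - 21}{21 + 19} + f{\left(-6 \right)}\right) 6 = \left(- \frac{20 - 21}{21 + 19} - 46\right) 6 = \left(- \frac{-1}{40} - 46\right) 6 = \left(\left(-1\right) \left(- \frac{1}{40}\right) - 46\right) 6 = \left(\frac{1}{40} - 46\right) 6 = \left(- \frac{1839}{40}\right) 6 = - \frac{5517}{20}$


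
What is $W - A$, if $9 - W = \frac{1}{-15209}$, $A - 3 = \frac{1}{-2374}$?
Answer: $\frac{216654579}{36106166} \approx 6.0005$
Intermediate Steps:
$A = \frac{7121}{2374}$ ($A = 3 + \frac{1}{-2374} = 3 - \frac{1}{2374} = \frac{7121}{2374} \approx 2.9996$)
$W = \frac{136882}{15209}$ ($W = 9 - \frac{1}{-15209} = 9 - - \frac{1}{15209} = 9 + \frac{1}{15209} = \frac{136882}{15209} \approx 9.0001$)
$W - A = \frac{136882}{15209} - \frac{7121}{2374} = \frac{216654579}{36106166}$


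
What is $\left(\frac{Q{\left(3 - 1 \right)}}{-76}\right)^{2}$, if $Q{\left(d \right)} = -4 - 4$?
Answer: $\frac{4}{361} \approx 0.01108$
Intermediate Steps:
$Q{\left(d \right)} = -8$ ($Q{\left(d \right)} = -4 - 4 = -8$)
$\left(\frac{Q{\left(3 - 1 \right)}}{-76}\right)^{2} = \left(- \frac{8}{-76}\right)^{2} = \left(\left(-8\right) \left(- \frac{1}{76}\right)\right)^{2} = \left(\frac{2}{19}\right)^{2} = \frac{4}{361}$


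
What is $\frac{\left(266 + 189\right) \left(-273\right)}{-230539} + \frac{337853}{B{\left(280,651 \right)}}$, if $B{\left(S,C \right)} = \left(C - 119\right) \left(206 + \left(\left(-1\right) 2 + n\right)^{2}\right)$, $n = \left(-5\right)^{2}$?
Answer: $\frac{126458842067}{90145359780} \approx 1.4028$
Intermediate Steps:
$n = 25$
$B{\left(S,C \right)} = -87465 + 735 C$ ($B{\left(S,C \right)} = \left(C - 119\right) \left(206 + \left(\left(-1\right) 2 + 25\right)^{2}\right) = \left(-119 + C\right) \left(206 + \left(-2 + 25\right)^{2}\right) = \left(-119 + C\right) \left(206 + 23^{2}\right) = \left(-119 + C\right) \left(206 + 529\right) = \left(-119 + C\right) 735 = -87465 + 735 C$)
$\frac{\left(266 + 189\right) \left(-273\right)}{-230539} + \frac{337853}{B{\left(280,651 \right)}} = \frac{\left(266 + 189\right) \left(-273\right)}{-230539} + \frac{337853}{-87465 + 735 \cdot 651} = 455 \left(-273\right) \left(- \frac{1}{230539}\right) + \frac{337853}{-87465 + 478485} = \left(-124215\right) \left(- \frac{1}{230539}\right) + \frac{337853}{391020} = \frac{124215}{230539} + 337853 \cdot \frac{1}{391020} = \frac{124215}{230539} + \frac{337853}{391020} = \frac{126458842067}{90145359780}$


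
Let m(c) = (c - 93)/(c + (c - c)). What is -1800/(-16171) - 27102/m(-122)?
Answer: -53468118924/3476765 ≈ -15379.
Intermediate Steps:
m(c) = (-93 + c)/c (m(c) = (-93 + c)/(c + 0) = (-93 + c)/c)
-1800/(-16171) - 27102/m(-122) = -1800/(-16171) - 27102*(-122/(-93 - 122)) = -1800*(-1/16171) - 27102/((-1/122*(-215))) = 1800/16171 - 27102/215/122 = 1800/16171 - 27102*122/215 = 1800/16171 - 3306444/215 = -53468118924/3476765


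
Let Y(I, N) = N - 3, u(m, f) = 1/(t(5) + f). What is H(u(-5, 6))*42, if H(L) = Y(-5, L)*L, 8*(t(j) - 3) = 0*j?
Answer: -364/27 ≈ -13.481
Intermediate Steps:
t(j) = 3 (t(j) = 3 + (0*j)/8 = 3 + (⅛)*0 = 3 + 0 = 3)
u(m, f) = 1/(3 + f)
Y(I, N) = -3 + N
H(L) = L*(-3 + L) (H(L) = (-3 + L)*L = L*(-3 + L))
H(u(-5, 6))*42 = ((-3 + 1/(3 + 6))/(3 + 6))*42 = ((-3 + 1/9)/9)*42 = ((-3 + ⅑)/9)*42 = ((⅑)*(-26/9))*42 = -26/81*42 = -364/27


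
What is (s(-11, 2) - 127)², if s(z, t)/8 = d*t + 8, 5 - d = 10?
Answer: 20449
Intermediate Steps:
d = -5 (d = 5 - 1*10 = 5 - 10 = -5)
s(z, t) = 64 - 40*t (s(z, t) = 8*(-5*t + 8) = 8*(8 - 5*t) = 64 - 40*t)
(s(-11, 2) - 127)² = ((64 - 40*2) - 127)² = ((64 - 80) - 127)² = (-16 - 127)² = (-143)² = 20449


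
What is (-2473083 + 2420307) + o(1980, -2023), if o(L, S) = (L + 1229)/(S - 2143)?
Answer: -219868025/4166 ≈ -52777.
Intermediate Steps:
o(L, S) = (1229 + L)/(-2143 + S)
(-2473083 + 2420307) + o(1980, -2023) = (-2473083 + 2420307) + (1229 + 1980)/(-2143 - 2023) = -52776 + 3209/(-4166) = -52776 - 1/4166*3209 = -52776 - 3209/4166 = -219868025/4166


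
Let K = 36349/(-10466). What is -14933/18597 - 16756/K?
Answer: 3260781401095/675982353 ≈ 4823.8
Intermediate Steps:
K = -36349/10466 (K = 36349*(-1/10466) = -36349/10466 ≈ -3.4731)
-14933/18597 - 16756/K = -14933/18597 - 16756/(-36349/10466) = -14933*1/18597 - 16756*(-10466/36349) = -14933/18597 + 175368296/36349 = 3260781401095/675982353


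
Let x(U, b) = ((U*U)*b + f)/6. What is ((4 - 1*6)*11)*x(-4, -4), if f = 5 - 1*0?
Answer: 649/3 ≈ 216.33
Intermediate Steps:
f = 5 (f = 5 + 0 = 5)
x(U, b) = ⅚ + b*U²/6 (x(U, b) = ((U*U)*b + 5)/6 = (U²*b + 5)*(⅙) = (b*U² + 5)*(⅙) = (5 + b*U²)*(⅙) = ⅚ + b*U²/6)
((4 - 1*6)*11)*x(-4, -4) = ((4 - 1*6)*11)*(⅚ + (⅙)*(-4)*(-4)²) = ((4 - 6)*11)*(⅚ + (⅙)*(-4)*16) = (-2*11)*(⅚ - 32/3) = -22*(-59/6) = 649/3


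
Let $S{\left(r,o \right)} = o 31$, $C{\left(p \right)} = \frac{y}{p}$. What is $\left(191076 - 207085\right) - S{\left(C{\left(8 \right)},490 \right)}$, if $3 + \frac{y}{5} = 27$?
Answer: $-31199$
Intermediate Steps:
$y = 120$ ($y = -15 + 5 \cdot 27 = -15 + 135 = 120$)
$C{\left(p \right)} = \frac{120}{p}$
$S{\left(r,o \right)} = 31 o$
$\left(191076 - 207085\right) - S{\left(C{\left(8 \right)},490 \right)} = \left(191076 - 207085\right) - 31 \cdot 490 = -16009 - 15190 = -31199$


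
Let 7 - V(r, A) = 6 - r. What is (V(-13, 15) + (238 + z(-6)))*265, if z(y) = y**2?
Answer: 69430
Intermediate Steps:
V(r, A) = 1 + r (V(r, A) = 7 - (6 - r) = 7 + (-6 + r) = 1 + r)
(V(-13, 15) + (238 + z(-6)))*265 = ((1 - 13) + (238 + (-6)**2))*265 = (-12 + (238 + 36))*265 = (-12 + 274)*265 = 262*265 = 69430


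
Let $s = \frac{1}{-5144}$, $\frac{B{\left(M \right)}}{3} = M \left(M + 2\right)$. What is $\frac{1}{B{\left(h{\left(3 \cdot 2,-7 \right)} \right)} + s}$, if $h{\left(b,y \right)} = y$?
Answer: $\frac{5144}{540119} \approx 0.0095238$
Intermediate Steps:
$B{\left(M \right)} = 3 M \left(2 + M\right)$ ($B{\left(M \right)} = 3 M \left(M + 2\right) = 3 M \left(2 + M\right)$)
$s = - \frac{1}{5144} \approx -0.0001944$
$\frac{1}{B{\left(h{\left(3 \cdot 2,-7 \right)} \right)} + s} = \frac{1}{3 \left(-7\right) \left(2 - 7\right) - \frac{1}{5144}} = \frac{1}{3 \left(-7\right) \left(-5\right) - \frac{1}{5144}} = \frac{1}{105 - \frac{1}{5144}} = \frac{1}{\frac{540119}{5144}} = \frac{5144}{540119}$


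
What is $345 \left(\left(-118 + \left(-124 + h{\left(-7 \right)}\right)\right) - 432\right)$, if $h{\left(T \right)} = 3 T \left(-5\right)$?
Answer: $-196305$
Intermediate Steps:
$h{\left(T \right)} = - 15 T$
$345 \left(\left(-118 + \left(-124 + h{\left(-7 \right)}\right)\right) - 432\right) = 345 \left(\left(-118 - 19\right) - 432\right) = 345 \left(-137 - 432\right) = 345 \left(-569\right) = -196305$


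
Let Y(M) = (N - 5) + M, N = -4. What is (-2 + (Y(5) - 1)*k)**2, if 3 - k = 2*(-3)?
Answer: 2209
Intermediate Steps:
k = 9 (k = 3 - 2*(-3) = 3 - 1*(-6) = 3 + 6 = 9)
Y(M) = -9 + M (Y(M) = (-4 - 5) + M = -9 + M)
(-2 + (Y(5) - 1)*k)**2 = (-2 + ((-9 + 5) - 1)*9)**2 = (-2 + (-4 - 1)*9)**2 = (-2 - 5*9)**2 = (-2 - 45)**2 = (-47)**2 = 2209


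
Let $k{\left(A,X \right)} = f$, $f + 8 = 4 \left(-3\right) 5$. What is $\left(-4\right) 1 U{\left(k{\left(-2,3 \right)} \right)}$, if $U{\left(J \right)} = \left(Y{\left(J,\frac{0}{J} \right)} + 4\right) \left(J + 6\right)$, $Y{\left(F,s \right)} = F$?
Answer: $-15872$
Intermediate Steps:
$f = -68$ ($f = -8 + 4 \left(-3\right) 5 = -8 - 60 = -68$)
$k{\left(A,X \right)} = -68$
$U{\left(J \right)} = \left(4 + J\right) \left(6 + J\right)$ ($U{\left(J \right)} = \left(J + 4\right) \left(J + 6\right) = \left(4 + J\right) \left(6 + J\right)$)
$\left(-4\right) 1 U{\left(k{\left(-2,3 \right)} \right)} = \left(-4\right) 1 \left(24 + \left(-68\right)^{2} + 10 \left(-68\right)\right) = - 4 \left(24 + 4624 - 680\right) = \left(-4\right) 3968 = -15872$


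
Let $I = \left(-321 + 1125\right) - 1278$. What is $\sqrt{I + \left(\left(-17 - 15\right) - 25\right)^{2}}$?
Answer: $5 \sqrt{111} \approx 52.678$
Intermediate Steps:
$I = -474$ ($I = 804 - 1278 = -474$)
$\sqrt{I + \left(\left(-17 - 15\right) - 25\right)^{2}} = \sqrt{-474 + \left(\left(-17 - 15\right) - 25\right)^{2}} = \sqrt{-474 + \left(-32 - 25\right)^{2}} = \sqrt{-474 + \left(-57\right)^{2}} = \sqrt{-474 + 3249} = \sqrt{2775} = 5 \sqrt{111}$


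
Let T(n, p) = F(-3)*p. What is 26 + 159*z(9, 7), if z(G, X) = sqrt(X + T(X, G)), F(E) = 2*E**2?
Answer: 2093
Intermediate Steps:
T(n, p) = 18*p (T(n, p) = (2*(-3)**2)*p = (2*9)*p = 18*p)
z(G, X) = sqrt(X + 18*G)
26 + 159*z(9, 7) = 26 + 159*sqrt(7 + 18*9) = 26 + 159*sqrt(7 + 162) = 26 + 159*sqrt(169) = 26 + 159*13 = 26 + 2067 = 2093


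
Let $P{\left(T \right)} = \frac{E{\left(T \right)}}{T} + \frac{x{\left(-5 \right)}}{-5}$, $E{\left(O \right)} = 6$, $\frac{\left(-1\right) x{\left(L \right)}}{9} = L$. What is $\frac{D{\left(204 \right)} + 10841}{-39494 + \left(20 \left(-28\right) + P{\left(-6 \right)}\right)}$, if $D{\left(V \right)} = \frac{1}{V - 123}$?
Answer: $- \frac{439061}{1622592} \approx -0.27059$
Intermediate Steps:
$x{\left(L \right)} = - 9 L$
$D{\left(V \right)} = \frac{1}{-123 + V}$
$P{\left(T \right)} = -9 + \frac{6}{T}$ ($P{\left(T \right)} = \frac{6}{T} + \frac{\left(-9\right) \left(-5\right)}{-5} = \frac{6}{T} + 45 \left(- \frac{1}{5}\right) = \frac{6}{T} - 9 = -9 + \frac{6}{T}$)
$\frac{D{\left(204 \right)} + 10841}{-39494 + \left(20 \left(-28\right) + P{\left(-6 \right)}\right)} = \frac{\frac{1}{-123 + 204} + 10841}{-39494 + \left(20 \left(-28\right) - \left(9 - \frac{6}{-6}\right)\right)} = \frac{\frac{1}{81} + 10841}{-39494 + \left(-560 + \left(-9 + 6 \left(- \frac{1}{6}\right)\right)\right)} = \frac{\frac{1}{81} + 10841}{-39494 - 570} = \frac{878122}{81 \left(-39494 - 570\right)} = \frac{878122}{81 \left(-40064\right)} = \frac{878122}{81} \left(- \frac{1}{40064}\right) = - \frac{439061}{1622592}$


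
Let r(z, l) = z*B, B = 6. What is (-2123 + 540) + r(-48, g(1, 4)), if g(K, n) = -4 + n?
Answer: -1871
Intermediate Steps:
r(z, l) = 6*z (r(z, l) = z*6 = 6*z)
(-2123 + 540) + r(-48, g(1, 4)) = (-2123 + 540) + 6*(-48) = -1583 - 288 = -1871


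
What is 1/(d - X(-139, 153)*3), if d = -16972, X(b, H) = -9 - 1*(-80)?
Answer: -1/17185 ≈ -5.8190e-5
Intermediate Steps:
X(b, H) = 71 (X(b, H) = -9 + 80 = 71)
1/(d - X(-139, 153)*3) = 1/(-16972 - 71*3) = 1/(-16972 - 1*213) = 1/(-16972 - 213) = 1/(-17185) = -1/17185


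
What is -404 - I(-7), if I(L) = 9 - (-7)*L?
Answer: -364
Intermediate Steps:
I(L) = 9 + 7*L
-404 - I(-7) = -404 - (9 + 7*(-7)) = -404 - (9 - 49) = -404 - 1*(-40) = -404 + 40 = -364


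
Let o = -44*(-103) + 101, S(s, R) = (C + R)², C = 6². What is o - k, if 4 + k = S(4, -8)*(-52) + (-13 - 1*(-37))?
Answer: 45381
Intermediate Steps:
C = 36
S(s, R) = (36 + R)²
k = -40748 (k = -4 + ((36 - 8)²*(-52) + (-13 - 1*(-37))) = -4 + (28²*(-52) + (-13 + 37)) = -4 + (784*(-52) + 24) = -4 + (-40768 + 24) = -4 - 40744 = -40748)
o = 4633 (o = 4532 + 101 = 4633)
o - k = 4633 - 1*(-40748) = 4633 + 40748 = 45381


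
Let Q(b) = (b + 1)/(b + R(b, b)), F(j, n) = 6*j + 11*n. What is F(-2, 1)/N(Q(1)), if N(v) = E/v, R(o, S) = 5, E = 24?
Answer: -1/72 ≈ -0.013889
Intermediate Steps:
Q(b) = (1 + b)/(5 + b) (Q(b) = (b + 1)/(b + 5) = (1 + b)/(5 + b))
N(v) = 24/v
F(-2, 1)/N(Q(1)) = (6*(-2) + 11*1)/((24/(((1 + 1)/(5 + 1))))) = (-12 + 11)/((24/((2/6)))) = -1/(24/(((⅙)*2))) = -1/(24/(⅓)) = -1/(24*3) = -1/72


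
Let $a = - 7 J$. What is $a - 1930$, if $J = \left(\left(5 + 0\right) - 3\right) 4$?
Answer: $-1986$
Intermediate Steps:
$J = 8$ ($J = \left(5 - 3\right) 4 = 2 \cdot 4 = 8$)
$a = -56$ ($a = \left(-7\right) 8 = -56$)
$a - 1930 = -56 - 1930 = -1986$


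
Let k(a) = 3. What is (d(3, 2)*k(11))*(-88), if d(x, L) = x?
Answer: -792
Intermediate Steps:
(d(3, 2)*k(11))*(-88) = (3*3)*(-88) = 9*(-88) = -792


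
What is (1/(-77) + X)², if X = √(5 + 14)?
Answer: 112652/5929 - 2*√19/77 ≈ 18.887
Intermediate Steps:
X = √19 ≈ 4.3589
(1/(-77) + X)² = (1/(-77) + √19)² = (-1/77 + √19)²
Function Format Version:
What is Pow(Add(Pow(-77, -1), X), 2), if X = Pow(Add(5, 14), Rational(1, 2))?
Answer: Add(Rational(112652, 5929), Mul(Rational(-2, 77), Pow(19, Rational(1, 2)))) ≈ 18.887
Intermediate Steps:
X = Pow(19, Rational(1, 2)) ≈ 4.3589
Pow(Add(Pow(-77, -1), X), 2) = Pow(Add(Pow(-77, -1), Pow(19, Rational(1, 2))), 2) = Pow(Add(Rational(-1, 77), Pow(19, Rational(1, 2))), 2)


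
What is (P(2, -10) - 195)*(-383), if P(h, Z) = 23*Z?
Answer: 162775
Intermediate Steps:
(P(2, -10) - 195)*(-383) = (23*(-10) - 195)*(-383) = (-230 - 195)*(-383) = -425*(-383) = 162775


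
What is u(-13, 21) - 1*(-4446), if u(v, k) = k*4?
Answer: 4530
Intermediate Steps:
u(v, k) = 4*k
u(-13, 21) - 1*(-4446) = 4*21 - 1*(-4446) = 84 + 4446 = 4530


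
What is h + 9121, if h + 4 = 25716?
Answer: 34833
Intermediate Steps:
h = 25712 (h = -4 + 25716 = 25712)
h + 9121 = 25712 + 9121 = 34833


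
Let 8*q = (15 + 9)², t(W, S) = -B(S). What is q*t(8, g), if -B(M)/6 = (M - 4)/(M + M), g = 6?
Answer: 72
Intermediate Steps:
B(M) = -3*(-4 + M)/M (B(M) = -6*(M - 4)/(M + M) = -6*(-4 + M)/(2*M) = -6*(-4 + M)*1/(2*M) = -3*(-4 + M)/M)
t(W, S) = 3 - 12/S (t(W, S) = -(-3 + 12/S) = 3 - 12/S)
q = 72 (q = (15 + 9)²/8 = (⅛)*24² = (⅛)*576 = 72)
q*t(8, g) = 72*(3 - 12/6) = 72*(3 - 12*⅙) = 72*(3 - 2) = 72*1 = 72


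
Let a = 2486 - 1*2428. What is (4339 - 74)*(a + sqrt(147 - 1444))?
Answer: 247370 + 4265*I*sqrt(1297) ≈ 2.4737e+5 + 1.536e+5*I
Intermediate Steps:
a = 58 (a = 2486 - 2428 = 58)
(4339 - 74)*(a + sqrt(147 - 1444)) = (4339 - 74)*(58 + sqrt(147 - 1444)) = 4265*(58 + sqrt(-1297)) = 4265*(58 + I*sqrt(1297)) = 247370 + 4265*I*sqrt(1297)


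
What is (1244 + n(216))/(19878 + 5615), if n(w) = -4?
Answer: 1240/25493 ≈ 0.048641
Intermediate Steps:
(1244 + n(216))/(19878 + 5615) = (1244 - 4)/(19878 + 5615) = 1240/25493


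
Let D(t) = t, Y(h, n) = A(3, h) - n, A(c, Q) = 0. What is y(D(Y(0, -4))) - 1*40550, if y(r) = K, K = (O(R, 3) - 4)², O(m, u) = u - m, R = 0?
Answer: -40549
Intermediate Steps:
Y(h, n) = -n (Y(h, n) = 0 - n = -n)
K = 1 (K = ((3 - 1*0) - 4)² = ((3 + 0) - 4)² = (3 - 4)² = (-1)² = 1)
y(r) = 1
y(D(Y(0, -4))) - 1*40550 = 1 - 1*40550 = 1 - 40550 = -40549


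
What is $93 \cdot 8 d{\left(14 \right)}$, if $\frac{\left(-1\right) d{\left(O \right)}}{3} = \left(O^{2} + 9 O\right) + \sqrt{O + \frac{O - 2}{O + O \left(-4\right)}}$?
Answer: $-718704 - \frac{8928 \sqrt{42}}{7} \approx -7.2697 \cdot 10^{5}$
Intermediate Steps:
$d{\left(O \right)} = - 27 O - 3 O^{2} - 3 \sqrt{O - \frac{-2 + O}{3 O}}$ ($d{\left(O \right)} = - 3 \left(\left(O^{2} + 9 O\right) + \sqrt{O + \frac{O - 2}{O + O \left(-4\right)}}\right) = - 3 \left(\left(O^{2} + 9 O\right) + \sqrt{O + \frac{-2 + O}{O - 4 O}}\right) = - 3 \left(\left(O^{2} + 9 O\right) + \sqrt{O + \frac{-2 + O}{\left(-3\right) O}}\right) = - 3 \left(\left(O^{2} + 9 O\right) + \sqrt{O + \left(-2 + O\right) \left(- \frac{1}{3 O}\right)}\right) = - 3 \left(\left(O^{2} + 9 O\right) + \sqrt{O - \frac{-2 + O}{3 O}}\right) = - 3 \left(O^{2} + \sqrt{O - \frac{-2 + O}{3 O}} + 9 O\right) = - 27 O - 3 O^{2} - 3 \sqrt{O - \frac{-2 + O}{3 O}}$)
$93 \cdot 8 d{\left(14 \right)} = 93 \cdot 8 \left(- \sqrt{-3 + \frac{6}{14} + 9 \cdot 14} - 378 - 3 \cdot 14^{2}\right) = 744 \left(- \sqrt{-3 + 6 \cdot \frac{1}{14} + 126} - 378 - 588\right) = 744 \left(- \sqrt{-3 + \frac{3}{7} + 126} - 378 - 588\right) = 744 \left(- \sqrt{\frac{864}{7}} - 378 - 588\right) = 744 \left(- \frac{12 \sqrt{42}}{7} - 378 - 588\right) = 744 \left(-966 - \frac{12 \sqrt{42}}{7}\right) = -718704 - \frac{8928 \sqrt{42}}{7}$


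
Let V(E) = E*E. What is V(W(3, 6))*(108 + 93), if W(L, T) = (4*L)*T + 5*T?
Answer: 2091204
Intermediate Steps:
W(L, T) = 5*T + 4*L*T (W(L, T) = 4*L*T + 5*T = 5*T + 4*L*T)
V(E) = E²
V(W(3, 6))*(108 + 93) = (6*(5 + 4*3))²*(108 + 93) = (6*(5 + 12))²*201 = (6*17)²*201 = 102²*201 = 10404*201 = 2091204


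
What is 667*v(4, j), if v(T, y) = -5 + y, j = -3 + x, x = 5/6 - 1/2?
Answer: -15341/3 ≈ -5113.7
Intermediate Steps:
x = ⅓ (x = 5*(⅙) - 1*½ = ⅚ - ½ = ⅓ ≈ 0.33333)
j = -8/3 (j = -3 + ⅓ = -8/3 ≈ -2.6667)
667*v(4, j) = 667*(-5 - 8/3) = 667*(-23/3) = -15341/3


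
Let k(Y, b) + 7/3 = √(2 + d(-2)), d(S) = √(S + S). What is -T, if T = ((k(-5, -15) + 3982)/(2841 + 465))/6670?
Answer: -11939/66153060 - √(2 + 2*I)/22051020 ≈ -0.00018055 - 2.9187e-8*I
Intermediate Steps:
d(S) = √2*√S (d(S) = √(2*S) = √2*√S)
k(Y, b) = -7/3 + √(2 + 2*I) (k(Y, b) = -7/3 + √(2 + √2*√(-2)) = -7/3 + √(2 + √2*(I*√2)) = -7/3 + √(2 + 2*I))
T = 11939/66153060 + √(2 + 2*I)/22051020 (T = (((-7/3 + √(2 + 2*I)) + 3982)/(2841 + 465))/6670 = ((11939/3 + √(2 + 2*I))/3306)*(1/6670) = ((11939/3 + √(2 + 2*I))*(1/3306))*(1/6670) = (11939/9918 + √(2 + 2*I)/3306)*(1/6670) = 11939/66153060 + √(2 + 2*I)/22051020 ≈ 0.00018055 + 2.9187e-8*I)
-T = -(11939/66153060 + √(2 + 2*I)/22051020) = -11939/66153060 - √(2 + 2*I)/22051020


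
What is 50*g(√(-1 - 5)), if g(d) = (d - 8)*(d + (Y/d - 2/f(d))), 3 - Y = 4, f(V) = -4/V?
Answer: -500 - 2000*I*√6/3 ≈ -500.0 - 1633.0*I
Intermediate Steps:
Y = -1 (Y = 3 - 1*4 = 3 - 4 = -1)
g(d) = (-8 + d)*(-1/d + 3*d/2) (g(d) = (d - 8)*(d + (-1/d - 2*(-d/4))) = (-8 + d)*(d + (-1/d - (-1)*d/2)) = (-8 + d)*(d + (-1/d + d/2)) = (-8 + d)*(d + (d/2 - 1/d)) = (-8 + d)*(-1/d + 3*d/2))
50*g(√(-1 - 5)) = 50*(-1 - 12*√(-1 - 5) + 8/(√(-1 - 5)) + 3*(√(-1 - 5))²/2) = 50*(-1 - 12*I*√6 + 8/(√(-6)) + 3*(√(-6))²/2) = 50*(-1 - 12*I*√6 + 8/((I*√6)) + 3*(I*√6)²/2) = 50*(-1 - 12*I*√6 + 8*(-I*√6/6) + (3/2)*(-6)) = 50*(-1 - 12*I*√6 - 4*I*√6/3 - 9) = 50*(-10 - 40*I*√6/3) = -500 - 2000*I*√6/3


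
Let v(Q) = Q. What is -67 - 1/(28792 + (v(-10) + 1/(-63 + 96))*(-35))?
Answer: -64430650/961651 ≈ -67.000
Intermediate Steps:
-67 - 1/(28792 + (v(-10) + 1/(-63 + 96))*(-35)) = -67 - 1/(28792 + (-10 + 1/(-63 + 96))*(-35)) = -67 - 1/(28792 + (-10 + 1/33)*(-35)) = -67 - 1/(28792 - 329/33*(-35)) = -67 - 1/(28792 + 11515/33) = -67 - 1/961651/33 = -67 - 1*33/961651 = -67 - 33/961651 = -64430650/961651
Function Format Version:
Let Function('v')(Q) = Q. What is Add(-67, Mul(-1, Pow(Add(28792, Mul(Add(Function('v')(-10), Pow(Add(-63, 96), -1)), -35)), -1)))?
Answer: Rational(-64430650, 961651) ≈ -67.000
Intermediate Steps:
Add(-67, Mul(-1, Pow(Add(28792, Mul(Add(Function('v')(-10), Pow(Add(-63, 96), -1)), -35)), -1))) = Add(-67, Mul(-1, Pow(Add(28792, Mul(Add(-10, Pow(Add(-63, 96), -1)), -35)), -1))) = Add(-67, Mul(-1, Pow(Add(28792, Mul(Add(-10, Pow(33, -1)), -35)), -1))) = Add(-67, Mul(-1, Pow(Add(28792, Mul(Add(-10, Rational(1, 33)), -35)), -1))) = Add(-67, Mul(-1, Pow(Add(28792, Mul(Rational(-329, 33), -35)), -1))) = Add(-67, Mul(-1, Pow(Add(28792, Rational(11515, 33)), -1))) = Add(-67, Mul(-1, Pow(Rational(961651, 33), -1))) = Add(-67, Mul(-1, Rational(33, 961651))) = Add(-67, Rational(-33, 961651)) = Rational(-64430650, 961651)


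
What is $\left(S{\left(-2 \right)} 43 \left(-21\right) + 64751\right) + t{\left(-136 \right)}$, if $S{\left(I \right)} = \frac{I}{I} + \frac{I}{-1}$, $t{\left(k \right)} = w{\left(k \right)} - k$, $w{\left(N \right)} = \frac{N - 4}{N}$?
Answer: $\frac{2114087}{34} \approx 62179.0$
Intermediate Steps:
$w{\left(N \right)} = \frac{-4 + N}{N}$
$t{\left(k \right)} = - k + \frac{-4 + k}{k}$ ($t{\left(k \right)} = \frac{-4 + k}{k} - k = - k + \frac{-4 + k}{k}$)
$S{\left(I \right)} = 1 - I$ ($S{\left(I \right)} = 1 + I \left(-1\right) = 1 - I$)
$\left(S{\left(-2 \right)} 43 \left(-21\right) + 64751\right) + t{\left(-136 \right)} = \left(\left(1 - -2\right) 43 \left(-21\right) + 64751\right) - \left(-137 - \frac{1}{34}\right) = \left(\left(1 + 2\right) 43 \left(-21\right) + 64751\right) + \left(1 + 136 - - \frac{1}{34}\right) = \left(3 \cdot 43 \left(-21\right) + 64751\right) + \left(1 + 136 + \frac{1}{34}\right) = \left(129 \left(-21\right) + 64751\right) + \frac{4659}{34} = \left(-2709 + 64751\right) + \frac{4659}{34} = 62042 + \frac{4659}{34} = \frac{2114087}{34}$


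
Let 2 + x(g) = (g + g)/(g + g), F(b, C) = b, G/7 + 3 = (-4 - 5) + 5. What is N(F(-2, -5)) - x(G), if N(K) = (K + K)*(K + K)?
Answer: 17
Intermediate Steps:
G = -49 (G = -21 + 7*((-4 - 5) + 5) = -21 + 7*(-9 + 5) = -21 + 7*(-4) = -21 - 28 = -49)
N(K) = 4*K**2 (N(K) = (2*K)*(2*K) = 4*K**2)
x(g) = -1 (x(g) = -2 + (g + g)/(g + g) = -2 + (2*g)/((2*g)) = -2 + (2*g)*(1/(2*g)) = -2 + 1 = -1)
N(F(-2, -5)) - x(G) = 4*(-2)**2 - 1*(-1) = 4*4 + 1 = 16 + 1 = 17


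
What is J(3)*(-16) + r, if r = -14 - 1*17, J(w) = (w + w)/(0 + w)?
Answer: -63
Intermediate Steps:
J(w) = 2 (J(w) = (2*w)/w = 2)
r = -31 (r = -14 - 17 = -31)
J(3)*(-16) + r = 2*(-16) - 31 = -32 - 31 = -63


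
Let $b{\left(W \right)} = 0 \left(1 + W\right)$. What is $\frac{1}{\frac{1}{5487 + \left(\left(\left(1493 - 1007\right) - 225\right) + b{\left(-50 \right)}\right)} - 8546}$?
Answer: $- \frac{5748}{49122407} \approx -0.00011701$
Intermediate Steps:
$b{\left(W \right)} = 0$
$\frac{1}{\frac{1}{5487 + \left(\left(\left(1493 - 1007\right) - 225\right) + b{\left(-50 \right)}\right)} - 8546} = \frac{1}{\frac{1}{5487 + \left(\left(\left(1493 - 1007\right) - 225\right) + 0\right)} - 8546} = \frac{1}{\frac{1}{5487 + \left(\left(486 - 225\right) + 0\right)} - 8546} = \frac{1}{\frac{1}{5487 + \left(261 + 0\right)} - 8546} = \frac{1}{\frac{1}{5487 + 261} - 8546} = \frac{1}{\frac{1}{5748} - 8546} = \frac{1}{- \frac{49122407}{5748}} = - \frac{5748}{49122407}$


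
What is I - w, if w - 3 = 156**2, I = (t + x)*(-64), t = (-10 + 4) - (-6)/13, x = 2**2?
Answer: -315127/13 ≈ -24241.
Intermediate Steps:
x = 4
t = -72/13 (t = -6 - (-6)/13 = -6 - 1*(-6/13) = -6 + 6/13 = -72/13 ≈ -5.5385)
I = 1280/13 (I = (-72/13 + 4)*(-64) = -20/13*(-64) = 1280/13 ≈ 98.462)
w = 24339 (w = 3 + 156**2 = 3 + 24336 = 24339)
I - w = 1280/13 - 1*24339 = 1280/13 - 24339 = -315127/13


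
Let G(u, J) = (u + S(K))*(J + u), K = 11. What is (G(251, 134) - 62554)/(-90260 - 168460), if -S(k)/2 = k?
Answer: -8537/86240 ≈ -0.098991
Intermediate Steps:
S(k) = -2*k
G(u, J) = (-22 + u)*(J + u) (G(u, J) = (u - 2*11)*(J + u) = (u - 22)*(J + u) = (-22 + u)*(J + u))
(G(251, 134) - 62554)/(-90260 - 168460) = ((251² - 22*134 - 22*251 + 134*251) - 62554)/(-90260 - 168460) = ((63001 - 2948 - 5522 + 33634) - 62554)/(-258720) = (88165 - 62554)*(-1/258720) = 25611*(-1/258720) = -8537/86240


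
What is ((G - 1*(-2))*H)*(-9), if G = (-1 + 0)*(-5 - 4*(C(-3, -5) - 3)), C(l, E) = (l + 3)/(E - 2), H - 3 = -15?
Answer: -540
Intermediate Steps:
H = -12 (H = 3 - 15 = -12)
C(l, E) = (3 + l)/(-2 + E)
G = -7 (G = (-1 + 0)*(-5 - 4*((3 - 3)/(-2 - 5) - 3)) = -(-5 - 4*(0/(-7) - 3)) = -(-5 - 4*(-1/7*0 - 3)) = -(-5 - 4*(0 - 3)) = -(-5 - 4*(-3)) = -(-5 + 12) = -1*7 = -7)
((G - 1*(-2))*H)*(-9) = ((-7 - 1*(-2))*(-12))*(-9) = ((-7 + 2)*(-12))*(-9) = -5*(-12)*(-9) = 60*(-9) = -540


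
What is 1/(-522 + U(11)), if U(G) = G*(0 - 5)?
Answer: -1/577 ≈ -0.0017331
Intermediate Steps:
U(G) = -5*G (U(G) = G*(-5) = -5*G)
1/(-522 + U(11)) = 1/(-522 - 5*11) = 1/(-522 - 55) = 1/(-577) = -1/577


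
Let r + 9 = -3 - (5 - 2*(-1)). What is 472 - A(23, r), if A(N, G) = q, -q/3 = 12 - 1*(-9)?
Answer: 535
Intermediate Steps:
q = -63 (q = -3*(12 - 1*(-9)) = -3*(12 + 9) = -3*21 = -63)
r = -19 (r = -9 + (-3 - (5 - 2*(-1))) = -9 + (-3 - (5 + 2)) = -9 + (-3 - 1*7) = -9 + (-3 - 7) = -9 - 10 = -19)
A(N, G) = -63
472 - A(23, r) = 472 - 1*(-63) = 472 + 63 = 535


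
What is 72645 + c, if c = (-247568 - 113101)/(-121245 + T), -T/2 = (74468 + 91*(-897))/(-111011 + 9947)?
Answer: 445096669130763/6126759499 ≈ 72648.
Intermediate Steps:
T = -7159/50532 (T = -2*(74468 + 91*(-897))/(-111011 + 9947) = -2*(74468 - 81627)/(-101064) = -(-14318)*(-1)/101064 = -2*7159/101064 = -7159/50532 ≈ -0.14167)
c = 18225325908/6126759499 (c = (-247568 - 113101)/(-121245 - 7159/50532) = -360669/(-6126759499/50532) = -360669*(-50532/6126759499) = 18225325908/6126759499 ≈ 2.9747)
72645 + c = 72645 + 18225325908/6126759499 = 445096669130763/6126759499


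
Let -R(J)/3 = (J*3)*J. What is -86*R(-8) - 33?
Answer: 49503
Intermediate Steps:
R(J) = -9*J² (R(J) = -3*J*3*J = -3*3*J*J = -9*J²)
-86*R(-8) - 33 = -(-774)*(-8)² - 33 = -(-774)*64 - 33 = -86*(-576) - 33 = 49536 - 33 = 49503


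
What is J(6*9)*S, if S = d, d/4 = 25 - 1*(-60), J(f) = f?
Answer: 18360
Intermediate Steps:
d = 340 (d = 4*(25 - 1*(-60)) = 4*(25 + 60) = 4*85 = 340)
S = 340
J(6*9)*S = (6*9)*340 = 54*340 = 18360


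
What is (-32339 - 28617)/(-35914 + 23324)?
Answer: 30478/6295 ≈ 4.8416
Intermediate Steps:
(-32339 - 28617)/(-35914 + 23324) = -60956/(-12590) = -60956*(-1/12590) = 30478/6295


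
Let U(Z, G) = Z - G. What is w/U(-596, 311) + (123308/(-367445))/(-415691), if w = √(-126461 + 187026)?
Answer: 123308/152743579495 - √60565/907 ≈ -0.27133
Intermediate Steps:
w = √60565 ≈ 246.10
w/U(-596, 311) + (123308/(-367445))/(-415691) = √60565/(-596 - 1*311) + (123308/(-367445))/(-415691) = √60565/(-596 - 311) + (123308*(-1/367445))*(-1/415691) = √60565/(-907) - 123308/367445*(-1/415691) = √60565*(-1/907) + 123308/152743579495 = -√60565/907 + 123308/152743579495 = 123308/152743579495 - √60565/907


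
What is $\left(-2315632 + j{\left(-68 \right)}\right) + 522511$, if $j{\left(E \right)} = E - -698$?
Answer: $-1792491$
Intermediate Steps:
$j{\left(E \right)} = 698 + E$ ($j{\left(E \right)} = E + 698 = 698 + E$)
$\left(-2315632 + j{\left(-68 \right)}\right) + 522511 = \left(-2315632 + \left(698 - 68\right)\right) + 522511 = \left(-2315632 + 630\right) + 522511 = -2315002 + 522511 = -1792491$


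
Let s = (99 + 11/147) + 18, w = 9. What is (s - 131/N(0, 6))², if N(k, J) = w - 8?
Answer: 4190209/21609 ≈ 193.91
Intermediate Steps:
N(k, J) = 1 (N(k, J) = 9 - 8 = 1)
s = 17210/147 (s = (99 + 11*(1/147)) + 18 = (99 + 11/147) + 18 = 14564/147 + 18 = 17210/147 ≈ 117.07)
(s - 131/N(0, 6))² = (17210/147 - 131/1)² = (17210/147 - 131*1)² = (17210/147 - 131)² = (-2047/147)² = 4190209/21609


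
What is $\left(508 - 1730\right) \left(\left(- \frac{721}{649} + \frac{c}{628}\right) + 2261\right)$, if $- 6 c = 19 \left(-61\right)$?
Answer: $- \frac{3377093058365}{1222716} \approx -2.762 \cdot 10^{6}$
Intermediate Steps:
$c = \frac{1159}{6}$ ($c = - \frac{19 \left(-61\right)}{6} = \left(- \frac{1}{6}\right) \left(-1159\right) = \frac{1159}{6} \approx 193.17$)
$\left(508 - 1730\right) \left(\left(- \frac{721}{649} + \frac{c}{628}\right) + 2261\right) = \left(508 - 1730\right) \left(\left(- \frac{721}{649} + \frac{1159}{6 \cdot 628}\right) + 2261\right) = - 1222 \left(\left(\left(-721\right) \frac{1}{649} + \frac{1159}{6} \cdot \frac{1}{628}\right) + 2261\right) = - 1222 \left(\left(- \frac{721}{649} + \frac{1159}{3768}\right) + 2261\right) = - 1222 \left(- \frac{1964537}{2445432} + 2261\right) = \left(-1222\right) \frac{5527157215}{2445432} = - \frac{3377093058365}{1222716}$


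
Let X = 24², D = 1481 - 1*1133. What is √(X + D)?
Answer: 2*√231 ≈ 30.397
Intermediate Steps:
D = 348 (D = 1481 - 1133 = 348)
X = 576
√(X + D) = √(576 + 348) = √924 = 2*√231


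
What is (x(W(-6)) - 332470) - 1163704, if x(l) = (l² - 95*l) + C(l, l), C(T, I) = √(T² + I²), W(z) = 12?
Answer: -1497170 + 12*√2 ≈ -1.4972e+6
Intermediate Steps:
C(T, I) = √(I² + T²)
x(l) = l² - 95*l + √2*√(l²) (x(l) = (l² - 95*l) + √(l² + l²) = (l² - 95*l) + √(2*l²) = (l² - 95*l) + √2*√(l²) = l² - 95*l + √2*√(l²))
(x(W(-6)) - 332470) - 1163704 = ((12² - 95*12 + √2*√(12²)) - 332470) - 1163704 = ((144 - 1140 + √2*√144) - 332470) - 1163704 = ((144 - 1140 + √2*12) - 332470) - 1163704 = ((144 - 1140 + 12*√2) - 332470) - 1163704 = ((-996 + 12*√2) - 332470) - 1163704 = (-333466 + 12*√2) - 1163704 = -1497170 + 12*√2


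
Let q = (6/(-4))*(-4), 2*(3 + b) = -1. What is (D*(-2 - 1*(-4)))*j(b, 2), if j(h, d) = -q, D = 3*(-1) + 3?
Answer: 0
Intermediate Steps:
b = -7/2 (b = -3 + (½)*(-1) = -3 - ½ = -7/2 ≈ -3.5000)
q = 6 (q = (6*(-¼))*(-4) = -3/2*(-4) = 6)
D = 0 (D = -3 + 3 = 0)
j(h, d) = -6 (j(h, d) = -1*6 = -6)
(D*(-2 - 1*(-4)))*j(b, 2) = (0*(-2 - 1*(-4)))*(-6) = (0*(-2 + 4))*(-6) = (0*2)*(-6) = 0*(-6) = 0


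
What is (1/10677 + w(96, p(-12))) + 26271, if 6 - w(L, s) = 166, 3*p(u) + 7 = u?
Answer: 278787148/10677 ≈ 26111.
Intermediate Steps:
p(u) = -7/3 + u/3
w(L, s) = -160 (w(L, s) = 6 - 1*166 = 6 - 166 = -160)
(1/10677 + w(96, p(-12))) + 26271 = (1/10677 - 160) + 26271 = -1708319/10677 + 26271 = 278787148/10677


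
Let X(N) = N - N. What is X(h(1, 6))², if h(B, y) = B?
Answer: 0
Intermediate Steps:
X(N) = 0
X(h(1, 6))² = 0² = 0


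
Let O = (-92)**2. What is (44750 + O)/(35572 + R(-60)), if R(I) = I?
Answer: 26607/17756 ≈ 1.4985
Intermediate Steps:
O = 8464
(44750 + O)/(35572 + R(-60)) = (44750 + 8464)/(35572 - 60) = 53214/35512 = 53214*(1/35512) = 26607/17756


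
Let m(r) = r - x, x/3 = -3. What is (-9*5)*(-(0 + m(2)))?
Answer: 495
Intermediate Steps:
x = -9 (x = 3*(-3) = -9)
m(r) = 9 + r (m(r) = r - 1*(-9) = r + 9 = 9 + r)
(-9*5)*(-(0 + m(2))) = (-9*5)*(-(0 + (9 + 2))) = -(-45)*(0 + 11) = -(-45)*11 = -45*(-11) = 495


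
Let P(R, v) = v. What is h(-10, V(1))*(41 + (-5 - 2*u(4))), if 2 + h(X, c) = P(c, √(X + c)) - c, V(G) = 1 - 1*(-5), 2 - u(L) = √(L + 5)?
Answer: -304 + 76*I ≈ -304.0 + 76.0*I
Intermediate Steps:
u(L) = 2 - √(5 + L) (u(L) = 2 - √(L + 5) = 2 - √(5 + L))
V(G) = 6 (V(G) = 1 + 5 = 6)
h(X, c) = -2 + √(X + c) - c (h(X, c) = -2 + (√(X + c) - c) = -2 + √(X + c) - c)
h(-10, V(1))*(41 + (-5 - 2*u(4))) = (-2 + √(-10 + 6) - 1*6)*(41 + (-5 - 2*(2 - √(5 + 4)))) = (-2 + √(-4) - 6)*(41 + (-5 - 2*(2 - √9))) = (-2 + 2*I - 6)*(41 + (-5 - 2*(2 - 1*3))) = (-8 + 2*I)*(41 + (-5 - 2*(2 - 3))) = (-8 + 2*I)*(41 + (-5 - 2*(-1))) = (-8 + 2*I)*(41 + (-5 + 2)) = (-8 + 2*I)*(41 - 3) = (-8 + 2*I)*38 = -304 + 76*I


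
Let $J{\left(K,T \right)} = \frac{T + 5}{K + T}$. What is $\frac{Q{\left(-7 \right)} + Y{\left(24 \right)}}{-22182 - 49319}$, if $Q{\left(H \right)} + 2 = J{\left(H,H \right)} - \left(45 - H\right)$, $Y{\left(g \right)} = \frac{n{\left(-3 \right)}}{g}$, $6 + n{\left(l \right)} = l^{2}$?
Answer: $\frac{3009}{4004056} \approx 0.00075149$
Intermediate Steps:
$n{\left(l \right)} = -6 + l^{2}$
$J{\left(K,T \right)} = \frac{5 + T}{K + T}$
$Y{\left(g \right)} = \frac{3}{g}$ ($Y{\left(g \right)} = \frac{-6 + \left(-3\right)^{2}}{g} = \frac{-6 + 9}{g} = \frac{3}{g}$)
$Q{\left(H \right)} = -47 + H + \frac{5 + H}{2 H}$ ($Q{\left(H \right)} = -2 - \left(45 - H - \frac{5 + H}{H + H}\right) = -2 + \left(\frac{5 + H}{2 H} + \left(-45 + H\right)\right) = -2 + \left(-45 + H + \frac{5 + H}{2 H}\right) = -47 + H + \frac{5 + H}{2 H}$)
$\frac{Q{\left(-7 \right)} + Y{\left(24 \right)}}{-22182 - 49319} = \frac{\left(- \frac{93}{2} - 7 + \frac{5}{2 \left(-7\right)}\right) + \frac{3}{24}}{-22182 - 49319} = \frac{\left(- \frac{93}{2} - 7 + \frac{5}{2} \left(- \frac{1}{7}\right)\right) + 3 \cdot \frac{1}{24}}{-71501} = \left(\left(- \frac{93}{2} - 7 - \frac{5}{14}\right) + \frac{1}{8}\right) \left(- \frac{1}{71501}\right) = \left(- \frac{377}{7} + \frac{1}{8}\right) \left(- \frac{1}{71501}\right) = \left(- \frac{3009}{56}\right) \left(- \frac{1}{71501}\right) = \frac{3009}{4004056}$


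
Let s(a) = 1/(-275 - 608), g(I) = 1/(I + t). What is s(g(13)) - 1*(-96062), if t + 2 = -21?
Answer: 84822745/883 ≈ 96062.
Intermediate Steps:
t = -23 (t = -2 - 21 = -23)
g(I) = 1/(-23 + I) (g(I) = 1/(I - 23) = 1/(-23 + I))
s(a) = -1/883 (s(a) = 1/(-883) = -1/883)
s(g(13)) - 1*(-96062) = -1/883 - 1*(-96062) = -1/883 + 96062 = 84822745/883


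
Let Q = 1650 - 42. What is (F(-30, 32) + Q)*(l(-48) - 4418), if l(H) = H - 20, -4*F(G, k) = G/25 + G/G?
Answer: -72137123/10 ≈ -7.2137e+6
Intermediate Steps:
F(G, k) = -¼ - G/100 (F(G, k) = -(G/25 + G/G)/4 = -(G*(1/25) + 1)/4 = -(G/25 + 1)/4 = -(1 + G/25)/4 = -¼ - G/100)
l(H) = -20 + H
Q = 1608
(F(-30, 32) + Q)*(l(-48) - 4418) = ((-¼ - 1/100*(-30)) + 1608)*((-20 - 48) - 4418) = ((-¼ + 3/10) + 1608)*(-68 - 4418) = (1/20 + 1608)*(-4486) = (32161/20)*(-4486) = -72137123/10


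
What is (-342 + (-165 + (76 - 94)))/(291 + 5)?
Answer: -525/296 ≈ -1.7736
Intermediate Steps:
(-342 + (-165 + (76 - 94)))/(291 + 5) = (-342 + (-165 - 18))/296 = (-342 - 183)*(1/296) = -525*1/296 = -525/296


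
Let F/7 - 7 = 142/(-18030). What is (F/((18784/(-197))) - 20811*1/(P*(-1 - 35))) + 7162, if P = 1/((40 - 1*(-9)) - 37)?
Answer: 1193703077177/84668880 ≈ 14098.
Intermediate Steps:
F = 441238/9015 (F = 49 + 7*(142/(-18030)) = 49 + 7*(142*(-1/18030)) = 49 + 7*(-71/9015) = 49 - 497/9015 = 441238/9015 ≈ 48.945)
P = 1/12 (P = 1/((40 + 9) - 37) = 1/(49 - 37) = 1/12 ≈ 0.083333)
(F/((18784/(-197))) - 20811*1/(P*(-1 - 35))) + 7162 = (441238/(9015*((18784/(-197)))) - 20811*12/(-1 - 35)) + 7162 = (441238/(9015*((18784*(-1/197)))) - 20811/((-36*1/12))) + 7162 = (441238/(9015*(-18784/197)) - 20811/(-3)) + 7162 = ((441238/9015)*(-197/18784) - 20811*(-⅓)) + 7162 = (-43461943/84668880 + 6937) + 7162 = 587304558617/84668880 + 7162 = 1193703077177/84668880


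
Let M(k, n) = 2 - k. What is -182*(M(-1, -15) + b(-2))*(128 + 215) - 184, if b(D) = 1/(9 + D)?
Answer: -196380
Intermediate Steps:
-182*(M(-1, -15) + b(-2))*(128 + 215) - 184 = -182*((2 - 1*(-1)) + 1/(9 - 2))*(128 + 215) - 184 = -182*((2 + 1) + 1/7)*343 - 184 = -182*(3 + ⅐)*343 - 184 = -572*343 - 184 = -182*1078 - 184 = -196196 - 184 = -196380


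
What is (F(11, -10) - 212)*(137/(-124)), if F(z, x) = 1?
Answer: 28907/124 ≈ 233.12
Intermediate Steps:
(F(11, -10) - 212)*(137/(-124)) = (1 - 212)*(137/(-124)) = -28907*(-1)/124 = -211*(-137/124) = 28907/124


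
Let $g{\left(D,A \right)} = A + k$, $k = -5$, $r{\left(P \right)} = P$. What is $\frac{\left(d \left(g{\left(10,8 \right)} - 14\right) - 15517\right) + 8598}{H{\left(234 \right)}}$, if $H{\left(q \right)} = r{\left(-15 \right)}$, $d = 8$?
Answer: $\frac{7007}{15} \approx 467.13$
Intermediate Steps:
$H{\left(q \right)} = -15$
$g{\left(D,A \right)} = -5 + A$ ($g{\left(D,A \right)} = A - 5 = -5 + A$)
$\frac{\left(d \left(g{\left(10,8 \right)} - 14\right) - 15517\right) + 8598}{H{\left(234 \right)}} = \frac{\left(8 \left(\left(-5 + 8\right) - 14\right) - 15517\right) + 8598}{-15} = \left(\left(8 \left(3 - 14\right) - 15517\right) + 8598\right) \left(- \frac{1}{15}\right) = \left(\left(8 \left(-11\right) - 15517\right) + 8598\right) \left(- \frac{1}{15}\right) = \left(\left(-88 - 15517\right) + 8598\right) \left(- \frac{1}{15}\right) = \left(-15605 + 8598\right) \left(- \frac{1}{15}\right) = \left(-7007\right) \left(- \frac{1}{15}\right) = \frac{7007}{15}$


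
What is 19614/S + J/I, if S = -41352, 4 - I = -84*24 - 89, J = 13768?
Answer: 87994735/14535228 ≈ 6.0539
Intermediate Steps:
I = 2109 (I = 4 - (-84*24 - 89) = 4 - (-2016 - 89) = 4 - 1*(-2105) = 4 + 2105 = 2109)
19614/S + J/I = 19614/(-41352) + 13768/2109 = 19614*(-1/41352) + 13768*(1/2109) = -3269/6892 + 13768/2109 = 87994735/14535228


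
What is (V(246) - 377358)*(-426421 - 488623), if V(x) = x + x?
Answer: 344848972104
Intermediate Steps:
V(x) = 2*x
(V(246) - 377358)*(-426421 - 488623) = (2*246 - 377358)*(-426421 - 488623) = (492 - 377358)*(-915044) = -376866*(-915044) = 344848972104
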